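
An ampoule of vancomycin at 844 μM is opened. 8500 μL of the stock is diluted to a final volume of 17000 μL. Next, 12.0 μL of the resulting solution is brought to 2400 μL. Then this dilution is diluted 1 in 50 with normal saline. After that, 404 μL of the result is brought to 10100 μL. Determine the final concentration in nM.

Overall dilution factor = 2 × 200 × 50 × 25 = 5.00 × 10⁵.
844 μM / 5.00 × 10⁵ = 1.69 × 10⁻³ μM = 1.69 nM.

1.69 nM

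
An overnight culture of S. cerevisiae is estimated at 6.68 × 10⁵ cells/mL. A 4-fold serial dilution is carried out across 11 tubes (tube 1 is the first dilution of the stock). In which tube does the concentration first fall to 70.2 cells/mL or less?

tube 7

Tube n has concentration 6.68 × 10⁵ cells/mL / 4ⁿ.
Need 4ⁿ ≥ 6.68 × 10⁵ cells/mL / 70.2 cells/mL = 9516, so n ≥ 6.61.
First such tube: n = 7.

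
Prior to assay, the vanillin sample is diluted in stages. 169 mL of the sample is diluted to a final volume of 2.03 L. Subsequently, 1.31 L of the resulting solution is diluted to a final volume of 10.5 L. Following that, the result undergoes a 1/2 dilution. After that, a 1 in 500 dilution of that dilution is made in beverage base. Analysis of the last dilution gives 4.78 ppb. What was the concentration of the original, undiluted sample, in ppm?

460 ppm

Overall dilution factor = 12.01 × 8.015 × 2 × 500 = 9.63 × 10⁴.
Original = 4.78 ppb × 9.63 × 10⁴ = 4.60 × 10⁵ ppb = 460 ppm.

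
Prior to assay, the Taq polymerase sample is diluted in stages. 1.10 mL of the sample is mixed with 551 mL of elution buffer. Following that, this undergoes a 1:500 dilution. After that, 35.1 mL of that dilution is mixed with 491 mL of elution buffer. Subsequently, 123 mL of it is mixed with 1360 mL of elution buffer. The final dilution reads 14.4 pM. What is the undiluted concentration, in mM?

Overall dilution factor = 501.9 × 500 × 14.99 × 12.06 = 4.54 × 10⁷.
Original = 14.4 pM × 4.54 × 10⁷ = 6.53 × 10⁸ pM = 0.653 mM.

0.653 mM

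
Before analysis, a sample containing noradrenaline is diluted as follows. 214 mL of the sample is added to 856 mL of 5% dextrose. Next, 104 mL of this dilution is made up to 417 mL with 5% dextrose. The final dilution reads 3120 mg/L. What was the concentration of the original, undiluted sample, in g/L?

Overall dilution factor = 5 × 4.010 = 20.0.
Original = 3120 mg/L × 20.0 = 6.26 × 10⁴ mg/L = 62.6 g/L.

62.6 g/L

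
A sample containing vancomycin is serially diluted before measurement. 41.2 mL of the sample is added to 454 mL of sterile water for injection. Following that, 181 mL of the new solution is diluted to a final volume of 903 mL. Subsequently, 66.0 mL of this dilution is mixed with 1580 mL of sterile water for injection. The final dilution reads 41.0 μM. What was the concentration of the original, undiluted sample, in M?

Overall dilution factor = 12.02 × 4.989 × 24.94 = 1495.
Original = 41.0 μM × 1495 = 6.13 × 10⁴ μM = 0.0613 M.

0.0613 M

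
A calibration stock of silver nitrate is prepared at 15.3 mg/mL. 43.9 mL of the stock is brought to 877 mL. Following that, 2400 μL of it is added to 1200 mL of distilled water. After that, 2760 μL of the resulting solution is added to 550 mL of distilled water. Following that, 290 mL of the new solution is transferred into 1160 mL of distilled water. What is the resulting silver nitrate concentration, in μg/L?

Overall dilution factor = 19.98 × 501 × 200.3 × 5 = 1.00 × 10⁷.
15.3 mg/mL / 1.00 × 10⁷ = 1.53 × 10⁻⁶ mg/mL = 1.53 μg/L.

1.53 μg/L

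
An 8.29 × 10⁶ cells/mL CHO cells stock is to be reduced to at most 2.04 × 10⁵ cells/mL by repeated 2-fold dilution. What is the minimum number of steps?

6

Need 2ⁿ ≥ 40.6, so n ≥ log(40.6)/log(2) = 5.34.
Minimum whole steps: n = 6.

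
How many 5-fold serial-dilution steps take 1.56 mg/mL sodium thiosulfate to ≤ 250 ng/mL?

6

Need 5ⁿ ≥ 6240, so n ≥ log(6240)/log(5) = 5.43.
Minimum whole steps: n = 6.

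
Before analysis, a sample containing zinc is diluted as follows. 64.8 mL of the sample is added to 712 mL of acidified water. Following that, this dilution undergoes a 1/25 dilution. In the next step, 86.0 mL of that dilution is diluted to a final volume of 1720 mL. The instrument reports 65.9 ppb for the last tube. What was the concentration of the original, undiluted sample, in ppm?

Overall dilution factor = 11.99 × 25 × 20 = 5994.
Original = 65.9 ppb × 5994 = 3.95 × 10⁵ ppb = 395 ppm.

395 ppm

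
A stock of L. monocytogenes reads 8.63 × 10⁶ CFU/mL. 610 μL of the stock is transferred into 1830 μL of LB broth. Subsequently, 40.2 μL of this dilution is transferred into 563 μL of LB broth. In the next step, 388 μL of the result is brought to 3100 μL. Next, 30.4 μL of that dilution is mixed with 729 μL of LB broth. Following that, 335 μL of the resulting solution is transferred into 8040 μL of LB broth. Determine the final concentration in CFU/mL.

28.8 CFU/mL

Overall dilution factor = 4 × 15.00 × 7.990 × 24.98 × 25 = 2.99 × 10⁵.
8.63 × 10⁶ CFU/mL / 2.99 × 10⁵ = 28.8 CFU/mL.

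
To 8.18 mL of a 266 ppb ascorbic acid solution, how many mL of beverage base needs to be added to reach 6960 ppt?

6960 ppt = 6.96 ppb.
V₂ = C₁V₁/C₂ = 266 × 8.18 / 6.96 = 313 mL.
Diluent to add = V₂ − V₁ = 313 − 8.18 = 304 mL.

304 mL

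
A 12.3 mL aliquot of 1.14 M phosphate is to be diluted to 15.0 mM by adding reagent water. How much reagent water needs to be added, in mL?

923 mL

15.0 mM = 0.0150 M.
V₂ = C₁V₁/C₂ = 1.14 × 12.3 / 0.0150 = 935 mL.
Diluent to add = V₂ − V₁ = 935 − 12.3 = 923 mL.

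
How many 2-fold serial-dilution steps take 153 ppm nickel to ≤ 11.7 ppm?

Need 2ⁿ ≥ 13.1, so n ≥ log(13.1)/log(2) = 3.71.
Minimum whole steps: n = 4.

4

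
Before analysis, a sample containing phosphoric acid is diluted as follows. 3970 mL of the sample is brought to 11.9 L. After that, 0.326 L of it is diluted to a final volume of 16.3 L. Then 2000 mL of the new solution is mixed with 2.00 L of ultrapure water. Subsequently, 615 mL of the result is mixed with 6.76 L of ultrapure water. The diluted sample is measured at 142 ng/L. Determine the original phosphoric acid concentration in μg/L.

510 μg/L

Overall dilution factor = 2.997 × 50 × 2 × 11.99 = 3595.
Original = 142 ng/L × 3595 = 5.10 × 10⁵ ng/L = 510 μg/L.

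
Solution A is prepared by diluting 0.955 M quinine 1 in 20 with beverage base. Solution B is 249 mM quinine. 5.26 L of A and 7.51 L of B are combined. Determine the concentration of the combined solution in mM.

C_A = 0.955 M / 20 = 0.0478 M.
C_B = 249 mM = 0.249 M.
C_mix = (C_A·V_A + C_B·V_B)/(V_A + V_B) = (0.0478×5.26 + 0.249×7.51) / 12.77 = 0.166 M = 166 mM.

166 mM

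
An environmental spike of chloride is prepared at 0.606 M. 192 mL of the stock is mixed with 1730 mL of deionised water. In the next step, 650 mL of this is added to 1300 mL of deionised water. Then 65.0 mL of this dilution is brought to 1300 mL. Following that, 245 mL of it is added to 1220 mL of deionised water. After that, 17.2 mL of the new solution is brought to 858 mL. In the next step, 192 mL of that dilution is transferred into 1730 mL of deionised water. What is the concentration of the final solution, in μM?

0.338 μM

Overall dilution factor = 10.01 × 3 × 20 × 5.980 × 49.88 × 10.01 = 1.79 × 10⁶.
0.606 M / 1.79 × 10⁶ = 3.38 × 10⁻⁷ M = 0.338 μM.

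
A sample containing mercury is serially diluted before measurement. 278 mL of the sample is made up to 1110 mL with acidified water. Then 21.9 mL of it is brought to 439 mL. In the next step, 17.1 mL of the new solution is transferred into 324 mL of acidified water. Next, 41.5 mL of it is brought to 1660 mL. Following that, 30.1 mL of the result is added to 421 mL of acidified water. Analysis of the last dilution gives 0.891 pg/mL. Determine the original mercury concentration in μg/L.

853 μg/L

Overall dilution factor = 3.993 × 20.05 × 19.95 × 40 × 14.99 = 9.57 × 10⁵.
Original = 0.891 pg/mL × 9.57 × 10⁵ = 8.53 × 10⁵ pg/mL = 853 μg/L.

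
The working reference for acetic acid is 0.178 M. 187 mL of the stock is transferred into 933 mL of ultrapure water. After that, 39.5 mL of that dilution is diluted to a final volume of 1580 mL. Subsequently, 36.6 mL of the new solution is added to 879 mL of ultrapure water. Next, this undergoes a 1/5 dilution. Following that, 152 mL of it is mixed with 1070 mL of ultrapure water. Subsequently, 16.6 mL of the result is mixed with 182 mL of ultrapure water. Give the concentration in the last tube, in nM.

Overall dilution factor = 5.989 × 40 × 25.02 × 5 × 8.039 × 11.96 = 2.88 × 10⁶.
0.178 M / 2.88 × 10⁶ = 6.18 × 10⁻⁸ M = 61.8 nM.

61.8 nM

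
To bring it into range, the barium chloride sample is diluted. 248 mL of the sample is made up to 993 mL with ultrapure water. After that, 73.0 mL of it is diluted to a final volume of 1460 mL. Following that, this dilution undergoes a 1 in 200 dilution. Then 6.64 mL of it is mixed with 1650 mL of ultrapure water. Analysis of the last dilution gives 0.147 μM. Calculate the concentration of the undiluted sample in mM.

587 mM

Overall dilution factor = 4.004 × 20 × 200 × 249.5 = 4.00 × 10⁶.
Original = 0.147 μM × 4.00 × 10⁶ = 5.87 × 10⁵ μM = 587 mM.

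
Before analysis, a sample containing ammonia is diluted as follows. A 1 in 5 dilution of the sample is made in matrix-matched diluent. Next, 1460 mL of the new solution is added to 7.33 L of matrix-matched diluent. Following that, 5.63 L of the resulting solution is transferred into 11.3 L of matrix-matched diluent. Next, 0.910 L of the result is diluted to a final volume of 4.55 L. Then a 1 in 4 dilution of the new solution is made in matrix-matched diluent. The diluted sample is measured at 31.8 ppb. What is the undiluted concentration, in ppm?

Overall dilution factor = 5 × 6.021 × 3.007 × 5 × 4 = 1810.
Original = 31.8 ppb × 1810 = 5.76 × 10⁴ ppb = 57.6 ppm.

57.6 ppm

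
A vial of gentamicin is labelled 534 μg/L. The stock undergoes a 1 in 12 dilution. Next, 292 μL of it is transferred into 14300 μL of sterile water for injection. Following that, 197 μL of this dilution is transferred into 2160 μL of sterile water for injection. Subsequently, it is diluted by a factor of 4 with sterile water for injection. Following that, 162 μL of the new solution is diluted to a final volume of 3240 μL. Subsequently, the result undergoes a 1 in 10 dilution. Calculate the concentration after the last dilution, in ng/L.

0.0930 ng/L

Overall dilution factor = 12 × 49.97 × 11.96 × 4 × 20 × 10 = 5.74 × 10⁶.
534 μg/L / 5.74 × 10⁶ = 9.30 × 10⁻⁵ μg/L = 0.0930 ng/L.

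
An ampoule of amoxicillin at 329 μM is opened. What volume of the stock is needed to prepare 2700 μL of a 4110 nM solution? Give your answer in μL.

33.7 μL

4110 nM = 4.11 μM.
V₁ = C₂V₂/C₁ = 4.11 × 2700 / 329 = 33.7 μL.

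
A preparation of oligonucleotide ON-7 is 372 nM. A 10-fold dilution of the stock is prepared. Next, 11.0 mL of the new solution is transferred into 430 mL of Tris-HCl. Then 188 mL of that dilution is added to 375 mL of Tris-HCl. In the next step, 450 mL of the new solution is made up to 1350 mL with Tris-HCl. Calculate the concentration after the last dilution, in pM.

Overall dilution factor = 10 × 40.09 × 2.995 × 3 = 3602.
372 nM / 3602 = 0.103 nM = 103 pM.

103 pM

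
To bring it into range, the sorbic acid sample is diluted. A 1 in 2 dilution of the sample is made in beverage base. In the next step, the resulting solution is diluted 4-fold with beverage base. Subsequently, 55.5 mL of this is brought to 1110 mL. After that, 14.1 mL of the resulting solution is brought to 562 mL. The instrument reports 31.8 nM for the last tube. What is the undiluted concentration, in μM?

203 μM

Overall dilution factor = 2 × 4 × 20 × 39.86 = 6377.
Original = 31.8 nM × 6377 = 2.03 × 10⁵ nM = 203 μM.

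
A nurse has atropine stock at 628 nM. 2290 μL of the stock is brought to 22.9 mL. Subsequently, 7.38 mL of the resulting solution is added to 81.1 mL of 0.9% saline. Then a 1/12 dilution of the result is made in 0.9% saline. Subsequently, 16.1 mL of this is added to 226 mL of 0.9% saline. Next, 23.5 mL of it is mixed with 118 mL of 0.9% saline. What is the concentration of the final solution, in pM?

Overall dilution factor = 10 × 11.99 × 12 × 15.04 × 6.021 = 1.30 × 10⁵.
628 nM / 1.30 × 10⁵ = 4.82 × 10⁻³ nM = 4.82 pM.

4.82 pM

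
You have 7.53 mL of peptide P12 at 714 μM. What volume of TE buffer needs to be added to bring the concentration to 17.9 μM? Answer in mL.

293 mL

V₂ = C₁V₁/C₂ = 714 × 7.53 / 17.9 = 300 mL.
Diluent to add = V₂ − V₁ = 300 − 7.53 = 293 mL.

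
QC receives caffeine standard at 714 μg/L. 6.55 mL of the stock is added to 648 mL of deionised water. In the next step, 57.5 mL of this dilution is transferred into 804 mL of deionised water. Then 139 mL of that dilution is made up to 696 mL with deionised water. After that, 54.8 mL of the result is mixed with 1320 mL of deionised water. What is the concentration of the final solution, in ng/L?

3.80 ng/L

Overall dilution factor = 99.93 × 14.98 × 5.007 × 25.09 = 1.88 × 10⁵.
714 μg/L / 1.88 × 10⁵ = 3.80 × 10⁻³ μg/L = 3.80 ng/L.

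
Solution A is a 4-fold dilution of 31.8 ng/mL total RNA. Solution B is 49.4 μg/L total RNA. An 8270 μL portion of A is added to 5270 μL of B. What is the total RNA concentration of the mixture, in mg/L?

C_A = 31.8 ng/mL / 4 = 7.95 ng/mL.
C_B = 49.4 μg/L = 49.4 ng/mL.
C_mix = (C_A·V_A + C_B·V_B)/(V_A + V_B) = (7.95×8270 + 49.4×5270) / 13540 = 24.1 ng/mL = 0.0241 mg/L.

0.0241 mg/L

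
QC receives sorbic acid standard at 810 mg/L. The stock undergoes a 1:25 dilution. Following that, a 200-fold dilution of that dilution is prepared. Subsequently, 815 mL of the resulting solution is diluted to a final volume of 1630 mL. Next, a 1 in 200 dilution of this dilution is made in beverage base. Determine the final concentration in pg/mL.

Overall dilution factor = 25 × 200 × 2 × 200 = 2.00 × 10⁶.
810 mg/L / 2.00 × 10⁶ = 4.05 × 10⁻⁴ mg/L = 405 pg/mL.

405 pg/mL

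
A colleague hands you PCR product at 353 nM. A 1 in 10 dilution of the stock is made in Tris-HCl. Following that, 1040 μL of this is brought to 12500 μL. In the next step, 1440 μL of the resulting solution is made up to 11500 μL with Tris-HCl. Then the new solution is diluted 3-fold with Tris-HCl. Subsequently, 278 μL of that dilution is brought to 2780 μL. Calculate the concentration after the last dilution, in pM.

Overall dilution factor = 10 × 12.02 × 7.986 × 3 × 10 = 2.88 × 10⁴.
353 nM / 2.88 × 10⁴ = 0.0123 nM = 12.3 pM.

12.3 pM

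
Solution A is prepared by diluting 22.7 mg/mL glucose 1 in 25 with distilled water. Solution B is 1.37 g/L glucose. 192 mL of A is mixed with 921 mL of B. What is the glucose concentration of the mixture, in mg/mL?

C_A = 22.7 mg/mL / 25 = 0.908 mg/mL.
C_B = 1.37 g/L = 1.37 mg/mL.
C_mix = (C_A·V_A + C_B·V_B)/(V_A + V_B) = (0.908×192 + 1.37×921) / 1113 = 1.29 mg/mL.

1.29 mg/mL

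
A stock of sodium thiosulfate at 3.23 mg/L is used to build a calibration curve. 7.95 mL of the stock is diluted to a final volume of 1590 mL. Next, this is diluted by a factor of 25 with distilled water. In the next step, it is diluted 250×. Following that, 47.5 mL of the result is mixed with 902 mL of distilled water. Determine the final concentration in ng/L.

0.129 ng/L

Overall dilution factor = 200 × 25 × 250 × 19.99 = 2.50 × 10⁷.
3.23 mg/L / 2.50 × 10⁷ = 1.29 × 10⁻⁷ mg/L = 0.129 ng/L.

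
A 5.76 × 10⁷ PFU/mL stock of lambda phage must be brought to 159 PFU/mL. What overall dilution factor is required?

3.62 × 10⁵

Factor = C₀/C_target = 5.76 × 10⁷ PFU/mL / 159 PFU/mL = 3.62 × 10⁵.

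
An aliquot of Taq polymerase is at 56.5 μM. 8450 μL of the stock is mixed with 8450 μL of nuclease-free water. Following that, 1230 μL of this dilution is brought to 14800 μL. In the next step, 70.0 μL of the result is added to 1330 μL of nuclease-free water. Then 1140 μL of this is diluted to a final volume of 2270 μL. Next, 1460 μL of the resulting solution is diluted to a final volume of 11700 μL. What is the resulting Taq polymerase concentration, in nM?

7.36 nM

Overall dilution factor = 2 × 12.03 × 20 × 1.991 × 8.014 = 7680.
56.5 μM / 7680 = 7.36 × 10⁻³ μM = 7.36 nM.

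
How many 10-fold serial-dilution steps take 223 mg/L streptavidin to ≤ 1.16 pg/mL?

Need 10ⁿ ≥ 1.92 × 10⁸, so n ≥ log(1.92 × 10⁸)/log(10) = 8.28.
Minimum whole steps: n = 9.

9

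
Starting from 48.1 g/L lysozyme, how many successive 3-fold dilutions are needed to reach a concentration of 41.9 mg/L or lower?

Need 3ⁿ ≥ 1148, so n ≥ log(1148)/log(3) = 6.41.
Minimum whole steps: n = 7.

7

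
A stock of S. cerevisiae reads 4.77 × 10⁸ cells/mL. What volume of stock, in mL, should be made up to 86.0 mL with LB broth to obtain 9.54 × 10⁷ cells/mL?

V₁ = C₂V₂/C₁ = 9.54 × 10⁷ × 86.0 / 4.77 × 10⁸ = 17.2 mL.

17.2 mL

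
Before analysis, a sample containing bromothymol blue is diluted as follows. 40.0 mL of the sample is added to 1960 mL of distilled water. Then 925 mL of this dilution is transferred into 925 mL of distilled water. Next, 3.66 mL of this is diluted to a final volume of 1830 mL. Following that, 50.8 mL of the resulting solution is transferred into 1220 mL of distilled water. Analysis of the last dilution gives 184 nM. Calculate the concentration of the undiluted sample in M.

0.230 M

Overall dilution factor = 50 × 2 × 500 × 25.02 = 1.25 × 10⁶.
Original = 184 nM × 1.25 × 10⁶ = 2.30 × 10⁸ nM = 0.230 M.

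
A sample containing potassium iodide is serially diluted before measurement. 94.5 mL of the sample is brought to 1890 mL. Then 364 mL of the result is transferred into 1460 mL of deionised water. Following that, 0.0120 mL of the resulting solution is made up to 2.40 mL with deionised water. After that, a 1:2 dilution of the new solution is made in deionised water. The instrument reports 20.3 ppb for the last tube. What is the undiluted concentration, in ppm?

Overall dilution factor = 20 × 5.011 × 200 × 2 = 4.01 × 10⁴.
Original = 20.3 ppb × 4.01 × 10⁴ = 8.14 × 10⁵ ppb = 814 ppm.

814 ppm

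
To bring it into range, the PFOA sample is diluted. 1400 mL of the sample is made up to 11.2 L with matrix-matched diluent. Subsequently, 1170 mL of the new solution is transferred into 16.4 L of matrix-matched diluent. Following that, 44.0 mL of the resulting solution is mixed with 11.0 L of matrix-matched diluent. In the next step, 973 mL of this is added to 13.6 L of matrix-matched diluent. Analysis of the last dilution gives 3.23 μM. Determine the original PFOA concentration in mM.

1460 mM

Overall dilution factor = 8 × 15.02 × 251 × 14.98 = 4.52 × 10⁵.
Original = 3.23 μM × 4.52 × 10⁵ = 1.46 × 10⁶ μM = 1460 mM.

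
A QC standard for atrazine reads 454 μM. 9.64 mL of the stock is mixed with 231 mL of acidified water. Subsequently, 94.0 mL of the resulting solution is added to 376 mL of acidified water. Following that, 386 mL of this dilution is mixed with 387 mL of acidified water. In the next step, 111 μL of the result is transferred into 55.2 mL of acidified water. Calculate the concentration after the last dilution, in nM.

Overall dilution factor = 24.96 × 5 × 2.003 × 498.3 = 1.25 × 10⁵.
454 μM / 1.25 × 10⁵ = 3.65 × 10⁻³ μM = 3.65 nM.

3.65 nM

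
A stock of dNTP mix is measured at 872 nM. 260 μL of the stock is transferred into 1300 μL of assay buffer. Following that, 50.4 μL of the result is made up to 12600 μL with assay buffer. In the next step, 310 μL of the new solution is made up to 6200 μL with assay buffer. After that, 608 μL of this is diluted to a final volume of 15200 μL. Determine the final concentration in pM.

1.16 pM

Overall dilution factor = 6 × 250 × 20 × 25 = 7.50 × 10⁵.
872 nM / 7.50 × 10⁵ = 1.16 × 10⁻³ nM = 1.16 pM.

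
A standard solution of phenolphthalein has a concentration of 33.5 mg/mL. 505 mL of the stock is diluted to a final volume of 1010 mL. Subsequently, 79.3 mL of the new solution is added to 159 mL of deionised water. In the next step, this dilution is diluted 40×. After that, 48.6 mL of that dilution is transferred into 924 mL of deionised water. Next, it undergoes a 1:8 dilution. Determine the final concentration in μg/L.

870 μg/L

Overall dilution factor = 2 × 3.005 × 40 × 20.01 × 8 = 3.85 × 10⁴.
33.5 mg/mL / 3.85 × 10⁴ = 8.70 × 10⁻⁴ mg/mL = 870 μg/L.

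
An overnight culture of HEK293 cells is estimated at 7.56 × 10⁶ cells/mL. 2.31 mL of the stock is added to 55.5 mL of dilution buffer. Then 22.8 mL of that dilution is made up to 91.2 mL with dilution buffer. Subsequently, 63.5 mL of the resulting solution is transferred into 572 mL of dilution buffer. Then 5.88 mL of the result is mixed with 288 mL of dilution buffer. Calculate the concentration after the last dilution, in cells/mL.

Overall dilution factor = 25.03 × 4 × 10.01 × 49.98 = 5.01 × 10⁴.
7.56 × 10⁶ cells/mL / 5.01 × 10⁴ = 151 cells/mL.

151 cells/mL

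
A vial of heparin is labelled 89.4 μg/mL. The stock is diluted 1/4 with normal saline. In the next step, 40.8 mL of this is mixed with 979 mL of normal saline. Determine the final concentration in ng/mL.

894 ng/mL

Overall dilution factor = 4 × 25.00 = 100.0.
89.4 μg/mL / 100.0 = 0.894 μg/mL = 894 ng/mL.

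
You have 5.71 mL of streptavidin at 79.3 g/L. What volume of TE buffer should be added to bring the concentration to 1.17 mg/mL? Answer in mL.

381 mL

1.17 mg/mL = 1.17 g/L.
V₂ = C₁V₁/C₂ = 79.3 × 5.71 / 1.17 = 387 mL.
Diluent to add = V₂ − V₁ = 387 − 5.71 = 381 mL.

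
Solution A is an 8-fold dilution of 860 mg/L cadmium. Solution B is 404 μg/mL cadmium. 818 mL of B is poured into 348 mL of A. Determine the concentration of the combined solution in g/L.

0.316 g/L

C_A = 860 mg/L / 8 = 108 mg/L.
C_B = 404 μg/mL = 404 mg/L.
C_mix = (C_A·V_A + C_B·V_B)/(V_A + V_B) = (108×348 + 404×818) / 1166 = 316 mg/L = 0.316 g/L.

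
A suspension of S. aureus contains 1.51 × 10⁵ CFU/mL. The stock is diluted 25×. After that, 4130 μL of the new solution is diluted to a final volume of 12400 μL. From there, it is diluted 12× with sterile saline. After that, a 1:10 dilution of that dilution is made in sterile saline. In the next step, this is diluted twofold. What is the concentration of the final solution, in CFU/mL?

8.38 CFU/mL

Overall dilution factor = 25 × 3.002 × 12 × 10 × 2 = 1.80 × 10⁴.
1.51 × 10⁵ CFU/mL / 1.80 × 10⁴ = 8.38 CFU/mL.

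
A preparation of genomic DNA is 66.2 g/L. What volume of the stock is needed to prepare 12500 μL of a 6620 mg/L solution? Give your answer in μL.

1250 μL

6620 mg/L = 6.62 g/L.
V₁ = C₂V₂/C₁ = 6.62 × 12500 / 66.2 = 1250 μL.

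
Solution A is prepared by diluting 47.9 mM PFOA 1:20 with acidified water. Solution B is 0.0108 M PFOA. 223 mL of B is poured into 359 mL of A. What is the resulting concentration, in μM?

C_A = 47.9 mM / 20 = 2.40 mM.
C_B = 0.0108 M = 10.8 mM.
C_mix = (C_A·V_A + C_B·V_B)/(V_A + V_B) = (2.40×359 + 10.8×223) / 582.0 = 5.62 mM = 5620 μM.

5620 μM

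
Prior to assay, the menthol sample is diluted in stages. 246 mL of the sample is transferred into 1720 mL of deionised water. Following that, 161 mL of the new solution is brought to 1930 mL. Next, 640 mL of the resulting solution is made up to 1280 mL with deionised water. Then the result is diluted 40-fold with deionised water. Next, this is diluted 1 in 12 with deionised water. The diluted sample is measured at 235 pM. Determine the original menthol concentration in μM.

Overall dilution factor = 7.992 × 11.99 × 2 × 40 × 12 = 9.20 × 10⁴.
Original = 235 pM × 9.20 × 10⁴ = 2.16 × 10⁷ pM = 21.6 μM.

21.6 μM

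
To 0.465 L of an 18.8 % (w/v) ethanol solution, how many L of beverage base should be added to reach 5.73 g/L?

14.8 L

5.73 g/L = 0.573 % (w/v).
V₂ = C₁V₁/C₂ = 18.8 × 0.465 / 0.573 = 15.3 L.
Diluent to add = V₂ − V₁ = 15.3 − 0.465 = 14.8 L.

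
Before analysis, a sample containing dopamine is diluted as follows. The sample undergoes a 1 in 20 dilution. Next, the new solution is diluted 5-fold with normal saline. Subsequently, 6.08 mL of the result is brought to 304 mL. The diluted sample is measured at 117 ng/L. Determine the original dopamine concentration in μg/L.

585 μg/L

Overall dilution factor = 20 × 5 × 50 = 5000.
Original = 117 ng/L × 5000 = 5.85 × 10⁵ ng/L = 585 μg/L.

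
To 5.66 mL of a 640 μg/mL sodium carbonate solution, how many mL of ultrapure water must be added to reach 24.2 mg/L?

24.2 mg/L = 24.2 μg/mL.
V₂ = C₁V₁/C₂ = 640 × 5.66 / 24.2 = 150 mL.
Diluent to add = V₂ − V₁ = 150 − 5.66 = 144 mL.

144 mL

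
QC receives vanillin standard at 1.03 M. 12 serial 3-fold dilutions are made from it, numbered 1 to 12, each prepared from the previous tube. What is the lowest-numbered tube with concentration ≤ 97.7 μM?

tube 9

Tube n has concentration 1.03 M / 3ⁿ.
Need 3ⁿ ≥ 1.03 M / 97.7 μM = 1.05 × 10⁴, so n ≥ 8.43.
First such tube: n = 9.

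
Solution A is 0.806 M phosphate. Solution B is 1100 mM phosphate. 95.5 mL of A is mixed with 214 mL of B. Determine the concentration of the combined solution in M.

1.01 M

C_B = 1100 mM = 1.10 M.
C_mix = (C_A·V_A + C_B·V_B)/(V_A + V_B) = (0.806×95.5 + 1.10×214) / 309.5 = 1.01 M.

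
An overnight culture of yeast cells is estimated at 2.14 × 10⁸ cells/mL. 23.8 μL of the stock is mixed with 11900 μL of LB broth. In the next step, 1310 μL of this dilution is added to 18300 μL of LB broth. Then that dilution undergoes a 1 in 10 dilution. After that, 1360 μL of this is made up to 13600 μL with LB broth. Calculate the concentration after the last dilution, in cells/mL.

285 cells/mL

Overall dilution factor = 501 × 14.97 × 10 × 10 = 7.50 × 10⁵.
2.14 × 10⁸ cells/mL / 7.50 × 10⁵ = 285 cells/mL.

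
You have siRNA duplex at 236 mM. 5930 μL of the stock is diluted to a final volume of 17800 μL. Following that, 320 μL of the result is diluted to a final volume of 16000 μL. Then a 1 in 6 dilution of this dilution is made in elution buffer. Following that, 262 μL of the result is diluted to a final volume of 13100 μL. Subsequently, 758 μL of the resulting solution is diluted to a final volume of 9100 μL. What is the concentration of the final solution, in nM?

437 nM

Overall dilution factor = 3.002 × 50 × 6 × 50 × 12.01 = 5.41 × 10⁵.
236 mM / 5.41 × 10⁵ = 4.37 × 10⁻⁴ mM = 437 nM.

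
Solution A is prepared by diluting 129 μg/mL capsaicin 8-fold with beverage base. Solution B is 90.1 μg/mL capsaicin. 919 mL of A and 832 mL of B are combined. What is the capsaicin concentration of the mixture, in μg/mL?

C_A = 129 μg/mL / 8 = 16.1 μg/mL.
C_mix = (C_A·V_A + C_B·V_B)/(V_A + V_B) = (16.1×919 + 90.1×832) / 1751 = 51.3 μg/mL.

51.3 μg/mL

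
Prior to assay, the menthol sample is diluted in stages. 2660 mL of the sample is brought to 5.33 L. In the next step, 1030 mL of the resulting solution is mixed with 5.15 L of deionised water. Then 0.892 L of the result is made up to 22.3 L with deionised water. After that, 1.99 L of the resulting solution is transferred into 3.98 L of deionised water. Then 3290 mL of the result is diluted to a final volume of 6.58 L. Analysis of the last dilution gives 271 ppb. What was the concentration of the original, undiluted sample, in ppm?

489 ppm

Overall dilution factor = 2.004 × 6 × 25 × 3 × 2 = 1803.
Original = 271 ppb × 1803 = 4.89 × 10⁵ ppb = 489 ppm.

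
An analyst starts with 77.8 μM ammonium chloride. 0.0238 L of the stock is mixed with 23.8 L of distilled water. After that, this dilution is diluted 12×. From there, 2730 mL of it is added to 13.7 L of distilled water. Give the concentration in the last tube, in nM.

Overall dilution factor = 1001 × 12 × 6.018 = 7.23 × 10⁴.
77.8 μM / 7.23 × 10⁴ = 1.08 × 10⁻³ μM = 1.08 nM.

1.08 nM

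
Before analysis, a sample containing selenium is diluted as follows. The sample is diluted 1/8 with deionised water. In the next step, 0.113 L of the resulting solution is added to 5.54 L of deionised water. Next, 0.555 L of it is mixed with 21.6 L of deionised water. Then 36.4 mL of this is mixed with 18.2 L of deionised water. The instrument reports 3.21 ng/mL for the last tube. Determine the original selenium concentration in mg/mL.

Overall dilution factor = 8 × 50.03 × 39.92 × 501 = 8.00 × 10⁶.
Original = 3.21 ng/mL × 8.00 × 10⁶ = 2.57 × 10⁷ ng/mL = 25.7 mg/mL.

25.7 mg/mL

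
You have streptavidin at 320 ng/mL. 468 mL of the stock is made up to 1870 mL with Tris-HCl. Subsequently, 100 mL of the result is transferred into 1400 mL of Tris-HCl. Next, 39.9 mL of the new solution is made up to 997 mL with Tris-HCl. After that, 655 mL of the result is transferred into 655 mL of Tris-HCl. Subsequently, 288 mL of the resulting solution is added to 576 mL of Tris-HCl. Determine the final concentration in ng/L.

35.6 ng/L

Overall dilution factor = 3.996 × 15 × 24.99 × 2 × 3 = 8986.
320 ng/mL / 8986 = 0.0356 ng/mL = 35.6 ng/L.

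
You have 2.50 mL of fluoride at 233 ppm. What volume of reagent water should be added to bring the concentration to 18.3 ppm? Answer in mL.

V₂ = C₁V₁/C₂ = 233 × 2.50 / 18.3 = 31.8 mL.
Diluent to add = V₂ − V₁ = 31.8 − 2.50 = 29.3 mL.

29.3 mL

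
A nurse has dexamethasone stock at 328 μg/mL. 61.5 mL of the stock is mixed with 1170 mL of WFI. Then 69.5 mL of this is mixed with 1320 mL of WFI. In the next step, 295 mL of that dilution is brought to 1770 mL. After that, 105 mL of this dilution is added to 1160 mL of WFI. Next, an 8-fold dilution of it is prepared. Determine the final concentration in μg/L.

Overall dilution factor = 20.02 × 19.99 × 6 × 12.05 × 8 = 2.32 × 10⁵.
328 μg/mL / 2.32 × 10⁵ = 1.42 × 10⁻³ μg/mL = 1.42 μg/L.

1.42 μg/L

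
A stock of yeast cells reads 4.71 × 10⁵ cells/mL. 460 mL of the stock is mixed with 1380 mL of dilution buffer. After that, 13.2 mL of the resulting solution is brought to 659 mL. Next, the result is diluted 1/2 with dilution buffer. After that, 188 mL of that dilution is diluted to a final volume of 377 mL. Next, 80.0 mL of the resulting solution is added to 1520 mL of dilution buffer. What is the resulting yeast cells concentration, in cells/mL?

29.4 cells/mL

Overall dilution factor = 4 × 49.92 × 2 × 2.005 × 20 = 1.60 × 10⁴.
4.71 × 10⁵ cells/mL / 1.60 × 10⁴ = 29.4 cells/mL.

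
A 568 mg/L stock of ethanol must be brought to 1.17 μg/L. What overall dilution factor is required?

Factor = C₀/C_target = 568 mg/L / 1.17 μg/L = 4.85 × 10⁵.

4.85 × 10⁵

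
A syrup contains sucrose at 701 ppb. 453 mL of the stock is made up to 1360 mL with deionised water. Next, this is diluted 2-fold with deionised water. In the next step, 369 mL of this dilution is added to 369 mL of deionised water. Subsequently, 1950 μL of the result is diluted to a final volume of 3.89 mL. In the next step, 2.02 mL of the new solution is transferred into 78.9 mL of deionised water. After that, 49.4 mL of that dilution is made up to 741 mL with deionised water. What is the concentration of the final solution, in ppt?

Overall dilution factor = 3.002 × 2 × 2 × 1.995 × 40.06 × 15 = 1.44 × 10⁴.
701 ppb / 1.44 × 10⁴ = 0.0487 ppb = 48.7 ppt.

48.7 ppt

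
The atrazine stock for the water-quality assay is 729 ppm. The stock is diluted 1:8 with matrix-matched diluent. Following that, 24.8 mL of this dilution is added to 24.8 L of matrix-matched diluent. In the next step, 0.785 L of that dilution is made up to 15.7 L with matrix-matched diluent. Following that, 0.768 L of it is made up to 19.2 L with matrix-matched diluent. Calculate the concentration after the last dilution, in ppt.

Overall dilution factor = 8 × 1001 × 20 × 25 = 4.00 × 10⁶.
729 ppm / 4.00 × 10⁶ = 1.82 × 10⁻⁴ ppm = 182 ppt.

182 ppt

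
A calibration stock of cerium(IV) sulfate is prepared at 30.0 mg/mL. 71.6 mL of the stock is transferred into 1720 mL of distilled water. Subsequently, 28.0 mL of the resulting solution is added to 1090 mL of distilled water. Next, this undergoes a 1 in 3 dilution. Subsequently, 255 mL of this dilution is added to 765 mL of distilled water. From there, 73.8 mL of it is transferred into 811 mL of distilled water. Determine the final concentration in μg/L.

Overall dilution factor = 25.02 × 39.93 × 3 × 4 × 11.99 = 1.44 × 10⁵.
30.0 mg/mL / 1.44 × 10⁵ = 2.09 × 10⁻⁴ mg/mL = 209 μg/L.

209 μg/L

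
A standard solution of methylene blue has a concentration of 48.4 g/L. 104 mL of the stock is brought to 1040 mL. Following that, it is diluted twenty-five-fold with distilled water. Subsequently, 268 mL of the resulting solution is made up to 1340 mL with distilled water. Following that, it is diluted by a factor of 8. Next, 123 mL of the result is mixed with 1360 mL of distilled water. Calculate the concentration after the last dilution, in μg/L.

401 μg/L

Overall dilution factor = 10 × 25 × 5 × 8 × 12.06 = 1.21 × 10⁵.
48.4 g/L / 1.21 × 10⁵ = 4.01 × 10⁻⁴ g/L = 401 μg/L.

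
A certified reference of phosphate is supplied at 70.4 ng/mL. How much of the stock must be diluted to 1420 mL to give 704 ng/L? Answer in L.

704 ng/L = 0.704 ng/mL.
V₁ = C₂V₂/C₁ = 0.704 × 1420 / 70.4 = 14.2 mL = 0.0142 L.

0.0142 L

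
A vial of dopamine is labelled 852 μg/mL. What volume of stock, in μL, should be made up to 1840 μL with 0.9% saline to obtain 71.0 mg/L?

153 μL

71.0 mg/L = 71.0 μg/mL.
V₁ = C₂V₂/C₁ = 71.0 × 1840 / 852 = 153 μL.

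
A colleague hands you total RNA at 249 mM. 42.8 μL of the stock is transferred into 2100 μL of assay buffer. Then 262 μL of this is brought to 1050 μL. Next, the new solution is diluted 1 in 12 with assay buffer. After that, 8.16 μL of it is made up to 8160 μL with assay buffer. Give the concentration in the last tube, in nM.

Overall dilution factor = 50.07 × 4.008 × 12 × 1000 = 2.41 × 10⁶.
249 mM / 2.41 × 10⁶ = 1.03 × 10⁻⁴ mM = 103 nM.

103 nM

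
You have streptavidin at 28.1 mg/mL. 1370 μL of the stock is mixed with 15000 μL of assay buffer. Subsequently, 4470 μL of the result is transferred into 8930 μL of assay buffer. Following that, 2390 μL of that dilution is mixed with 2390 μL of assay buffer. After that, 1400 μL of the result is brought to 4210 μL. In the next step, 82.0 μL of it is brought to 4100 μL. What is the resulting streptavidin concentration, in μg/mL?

Overall dilution factor = 11.95 × 2.998 × 2 × 3.007 × 50 = 1.08 × 10⁴.
28.1 mg/mL / 1.08 × 10⁴ = 2.61 × 10⁻³ mg/mL = 2.61 μg/mL.

2.61 μg/mL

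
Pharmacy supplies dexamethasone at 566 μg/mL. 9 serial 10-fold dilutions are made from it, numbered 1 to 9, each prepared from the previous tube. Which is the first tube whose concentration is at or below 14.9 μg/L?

Tube n has concentration 566 μg/mL / 10ⁿ.
Need 10ⁿ ≥ 566 μg/mL / 14.9 μg/L = 3.80 × 10⁴, so n ≥ 4.58.
First such tube: n = 5.

tube 5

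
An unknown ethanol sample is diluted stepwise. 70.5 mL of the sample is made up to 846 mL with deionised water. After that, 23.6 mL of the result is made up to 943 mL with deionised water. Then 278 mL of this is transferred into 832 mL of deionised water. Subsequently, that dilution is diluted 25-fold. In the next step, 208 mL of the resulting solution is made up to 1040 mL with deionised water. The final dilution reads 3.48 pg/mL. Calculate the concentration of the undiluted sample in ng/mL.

Overall dilution factor = 12 × 39.96 × 3.993 × 25 × 5 = 2.39 × 10⁵.
Original = 3.48 pg/mL × 2.39 × 10⁵ = 8.33 × 10⁵ pg/mL = 833 ng/mL.

833 ng/mL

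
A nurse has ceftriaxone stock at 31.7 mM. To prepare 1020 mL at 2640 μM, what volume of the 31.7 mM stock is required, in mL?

84.9 mL

2640 μM = 2.64 mM.
V₁ = C₂V₂/C₁ = 2.64 × 1020 / 31.7 = 84.9 mL.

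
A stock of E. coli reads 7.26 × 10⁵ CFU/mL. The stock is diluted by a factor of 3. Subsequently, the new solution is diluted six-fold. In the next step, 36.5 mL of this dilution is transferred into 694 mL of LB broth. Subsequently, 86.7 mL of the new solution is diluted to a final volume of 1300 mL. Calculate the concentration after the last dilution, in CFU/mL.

134 CFU/mL

Overall dilution factor = 3 × 6 × 20.01 × 14.99 = 5402.
7.26 × 10⁵ CFU/mL / 5402 = 134 CFU/mL.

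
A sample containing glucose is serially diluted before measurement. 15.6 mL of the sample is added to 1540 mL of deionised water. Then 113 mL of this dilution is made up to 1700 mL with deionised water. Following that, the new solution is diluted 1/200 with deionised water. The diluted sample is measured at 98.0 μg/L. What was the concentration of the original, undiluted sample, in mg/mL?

29.4 mg/mL

Overall dilution factor = 99.72 × 15.04 × 200 = 3.00 × 10⁵.
Original = 98.0 μg/L × 3.00 × 10⁵ = 2.94 × 10⁷ μg/L = 29.4 mg/mL.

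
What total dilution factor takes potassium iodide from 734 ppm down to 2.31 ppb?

3.18 × 10⁵

Factor = C₀/C_target = 734 ppm / 2.31 ppb = 3.18 × 10⁵.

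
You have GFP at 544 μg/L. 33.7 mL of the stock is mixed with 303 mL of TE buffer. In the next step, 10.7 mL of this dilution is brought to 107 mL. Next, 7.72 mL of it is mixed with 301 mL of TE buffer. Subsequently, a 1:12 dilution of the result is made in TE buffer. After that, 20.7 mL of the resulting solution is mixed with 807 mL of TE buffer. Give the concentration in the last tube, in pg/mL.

Overall dilution factor = 9.991 × 10 × 39.99 × 12 × 39.99 = 1.92 × 10⁶.
544 μg/L / 1.92 × 10⁶ = 2.84 × 10⁻⁴ μg/L = 0.284 pg/mL.

0.284 pg/mL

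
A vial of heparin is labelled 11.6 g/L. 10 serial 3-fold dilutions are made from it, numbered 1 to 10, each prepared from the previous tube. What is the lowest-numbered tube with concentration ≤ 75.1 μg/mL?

Tube n has concentration 11.6 g/L / 3ⁿ.
Need 3ⁿ ≥ 11.6 g/L / 75.1 μg/mL = 154, so n ≥ 4.59.
First such tube: n = 5.

tube 5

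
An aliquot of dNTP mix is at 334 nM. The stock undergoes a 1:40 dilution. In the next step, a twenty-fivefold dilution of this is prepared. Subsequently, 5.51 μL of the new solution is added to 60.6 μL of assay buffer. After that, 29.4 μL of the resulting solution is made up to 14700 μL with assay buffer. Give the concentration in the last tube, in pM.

Overall dilution factor = 40 × 25 × 12.00 × 500 = 6.00 × 10⁶.
334 nM / 6.00 × 10⁶ = 5.57 × 10⁻⁵ nM = 0.0557 pM.

0.0557 pM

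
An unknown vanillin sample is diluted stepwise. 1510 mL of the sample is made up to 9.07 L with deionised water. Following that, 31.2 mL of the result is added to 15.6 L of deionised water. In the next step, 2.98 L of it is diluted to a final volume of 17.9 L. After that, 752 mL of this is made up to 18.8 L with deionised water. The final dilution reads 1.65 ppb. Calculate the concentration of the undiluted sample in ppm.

746 ppm

Overall dilution factor = 6.007 × 501 × 6.007 × 25 = 4.52 × 10⁵.
Original = 1.65 ppb × 4.52 × 10⁵ = 7.46 × 10⁵ ppb = 746 ppm.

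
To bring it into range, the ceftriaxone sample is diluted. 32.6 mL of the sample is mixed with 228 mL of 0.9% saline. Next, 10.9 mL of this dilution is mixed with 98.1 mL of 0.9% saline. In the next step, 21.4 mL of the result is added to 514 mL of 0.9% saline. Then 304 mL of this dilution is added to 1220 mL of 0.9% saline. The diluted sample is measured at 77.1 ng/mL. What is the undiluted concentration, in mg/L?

773 mg/L

Overall dilution factor = 7.994 × 10 × 25.02 × 5.013 = 1.00 × 10⁴.
Original = 77.1 ng/mL × 1.00 × 10⁴ = 7.73 × 10⁵ ng/mL = 773 mg/L.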